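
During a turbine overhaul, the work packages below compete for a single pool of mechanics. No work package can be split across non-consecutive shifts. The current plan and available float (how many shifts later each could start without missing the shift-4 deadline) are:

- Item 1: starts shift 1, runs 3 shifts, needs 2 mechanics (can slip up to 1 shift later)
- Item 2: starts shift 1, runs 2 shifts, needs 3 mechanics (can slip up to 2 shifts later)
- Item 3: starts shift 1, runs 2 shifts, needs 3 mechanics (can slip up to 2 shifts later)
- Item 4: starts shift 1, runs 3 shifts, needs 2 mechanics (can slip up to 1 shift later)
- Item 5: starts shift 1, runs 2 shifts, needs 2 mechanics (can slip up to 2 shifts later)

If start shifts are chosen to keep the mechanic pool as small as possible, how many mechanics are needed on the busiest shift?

9

Early-start (Item 1@1, Item 2@1, Item 3@1, Item 4@1, Item 5@1) gives peak 12: s1:12  s2:12  s3:4  s4:0.
Shift Item 3→3.
Schedule Item 1@1, Item 2@1, Item 3@3, Item 4@1, Item 5@1: s1:9  s2:9  s3:7  s4:3 — peak 9.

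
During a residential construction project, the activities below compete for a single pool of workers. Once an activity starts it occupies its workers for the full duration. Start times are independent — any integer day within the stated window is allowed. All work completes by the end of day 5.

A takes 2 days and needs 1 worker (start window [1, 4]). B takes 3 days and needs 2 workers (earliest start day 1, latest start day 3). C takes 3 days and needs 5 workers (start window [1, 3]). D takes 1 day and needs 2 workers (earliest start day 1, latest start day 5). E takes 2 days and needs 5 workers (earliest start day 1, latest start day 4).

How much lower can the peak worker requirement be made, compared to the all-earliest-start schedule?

Early-start peak: d1:15  d2:13  d3:7  d4:0  d5:0 ⇒ 15.
Leveled (A@1, B@1, C@1, D@4, E@4): d1:8  d2:8  d3:7  d4:7  d5:5 ⇒ 8.
Reduction 15 − 8 = 7.

7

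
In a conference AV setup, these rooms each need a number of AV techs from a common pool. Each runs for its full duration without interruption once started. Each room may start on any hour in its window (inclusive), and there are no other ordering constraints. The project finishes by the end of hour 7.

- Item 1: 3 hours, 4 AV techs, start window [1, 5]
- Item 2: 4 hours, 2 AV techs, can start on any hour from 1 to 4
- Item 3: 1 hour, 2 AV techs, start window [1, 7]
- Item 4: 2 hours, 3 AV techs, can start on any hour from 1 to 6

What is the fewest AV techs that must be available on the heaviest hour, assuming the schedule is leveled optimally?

5

Early-start (Item 1@1, Item 2@1, Item 3@1, Item 4@1) gives peak 11: h1:11  h2:9  h3:6  h4:2  h5:0  h6:0  h7:0.
Shift Item 2→4, Item 3→4, Item 4→5.
Schedule Item 1@1, Item 2@4, Item 3@4, Item 4@5: h1:4  h2:4  h3:4  h4:4  h5:5  h6:5  h7:2 — peak 5.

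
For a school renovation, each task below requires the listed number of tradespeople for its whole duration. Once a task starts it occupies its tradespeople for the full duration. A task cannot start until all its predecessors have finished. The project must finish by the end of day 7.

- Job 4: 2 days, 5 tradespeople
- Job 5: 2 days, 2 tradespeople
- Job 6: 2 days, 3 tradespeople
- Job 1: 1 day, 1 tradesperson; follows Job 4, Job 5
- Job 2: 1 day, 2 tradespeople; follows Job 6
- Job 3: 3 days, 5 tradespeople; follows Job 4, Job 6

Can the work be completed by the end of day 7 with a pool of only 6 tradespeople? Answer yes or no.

no

The minimum achievable peak is 7; 6 < 7, so no feasible schedule stays within the cap.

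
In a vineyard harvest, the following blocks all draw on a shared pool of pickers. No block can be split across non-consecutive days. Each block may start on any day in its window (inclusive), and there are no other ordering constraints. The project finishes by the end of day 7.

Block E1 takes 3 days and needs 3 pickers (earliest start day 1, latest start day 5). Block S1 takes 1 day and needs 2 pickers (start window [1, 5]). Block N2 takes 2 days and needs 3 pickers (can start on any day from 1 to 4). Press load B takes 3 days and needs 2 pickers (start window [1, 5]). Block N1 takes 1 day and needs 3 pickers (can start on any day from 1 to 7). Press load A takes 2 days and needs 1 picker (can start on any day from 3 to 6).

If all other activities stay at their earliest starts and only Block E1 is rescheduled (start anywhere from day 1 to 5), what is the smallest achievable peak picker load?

10

Block E1@1: d1:13  d2:8  d3:6  d4:1  d5:0  d6:0  d7:0 → peak 13
Block E1@2: d1:10  d2:8  d3:6  d4:4  d5:0  d6:0  d7:0 → peak 10
Block E1@3: d1:10  d2:5  d3:6  d4:4  d5:3  d6:0  d7:0 → peak 10
Block E1@4: d1:10  d2:5  d3:3  d4:4  d5:3  d6:3  d7:0 → peak 10
Block E1@5: d1:10  d2:5  d3:3  d4:1  d5:3  d6:3  d7:3 → peak 10
Best is Block E1@2, peak 10.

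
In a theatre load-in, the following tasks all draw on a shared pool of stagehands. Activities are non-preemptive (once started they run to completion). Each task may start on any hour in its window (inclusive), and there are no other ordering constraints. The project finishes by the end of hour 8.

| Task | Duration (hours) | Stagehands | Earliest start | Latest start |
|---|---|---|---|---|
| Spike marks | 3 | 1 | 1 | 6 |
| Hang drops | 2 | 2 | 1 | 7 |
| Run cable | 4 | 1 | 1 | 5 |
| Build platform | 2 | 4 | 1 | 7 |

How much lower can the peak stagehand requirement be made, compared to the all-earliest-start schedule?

4

Early-start peak: h1:8  h2:8  h3:2  h4:1  h5:0  h6:0  h7:0  h8:0 ⇒ 8.
Leveled (Spike marks@1, Hang drops@1, Run cable@1, Build platform@5): h1:4  h2:4  h3:2  h4:1  h5:4  h6:4  h7:0  h8:0 ⇒ 4.
Reduction 8 − 4 = 4.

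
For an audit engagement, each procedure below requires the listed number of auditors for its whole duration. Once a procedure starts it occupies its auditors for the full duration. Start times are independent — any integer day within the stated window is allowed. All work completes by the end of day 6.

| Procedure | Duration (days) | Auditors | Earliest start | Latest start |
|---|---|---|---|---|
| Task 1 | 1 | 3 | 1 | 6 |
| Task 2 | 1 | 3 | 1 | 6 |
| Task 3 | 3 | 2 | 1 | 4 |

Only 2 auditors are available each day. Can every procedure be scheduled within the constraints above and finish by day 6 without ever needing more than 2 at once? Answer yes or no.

no

The minimum achievable peak is 3; 2 < 3, so no feasible schedule stays within the cap.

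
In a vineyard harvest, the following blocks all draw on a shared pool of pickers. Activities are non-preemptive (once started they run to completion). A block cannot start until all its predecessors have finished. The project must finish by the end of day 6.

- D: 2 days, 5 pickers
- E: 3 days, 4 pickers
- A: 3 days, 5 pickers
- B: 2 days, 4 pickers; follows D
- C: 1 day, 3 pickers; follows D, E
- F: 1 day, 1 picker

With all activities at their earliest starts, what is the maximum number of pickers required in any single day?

Early-start schedule: D@1, E@1, A@1, B@3, C@4, F@1.
Load per day: day 1: 15, day 2: 14, day 3: 13, day 4: 7, day 5: 0, day 6: 0.
Peak is 15.

15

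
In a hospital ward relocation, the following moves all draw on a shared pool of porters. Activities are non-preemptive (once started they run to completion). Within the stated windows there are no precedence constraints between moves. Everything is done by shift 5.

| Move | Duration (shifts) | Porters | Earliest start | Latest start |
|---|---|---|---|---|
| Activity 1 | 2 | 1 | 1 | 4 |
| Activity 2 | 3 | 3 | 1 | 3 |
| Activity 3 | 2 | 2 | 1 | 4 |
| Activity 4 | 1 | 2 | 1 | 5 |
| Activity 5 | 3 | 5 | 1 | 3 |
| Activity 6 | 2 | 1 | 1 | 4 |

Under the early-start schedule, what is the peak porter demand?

Early-start schedule: Activity 1@1, Activity 2@1, Activity 3@1, Activity 4@1, Activity 5@1, Activity 6@1.
Load per shift: shift 1: 14, shift 2: 12, shift 3: 8, shift 4: 0, shift 5: 0.
Peak is 14.

14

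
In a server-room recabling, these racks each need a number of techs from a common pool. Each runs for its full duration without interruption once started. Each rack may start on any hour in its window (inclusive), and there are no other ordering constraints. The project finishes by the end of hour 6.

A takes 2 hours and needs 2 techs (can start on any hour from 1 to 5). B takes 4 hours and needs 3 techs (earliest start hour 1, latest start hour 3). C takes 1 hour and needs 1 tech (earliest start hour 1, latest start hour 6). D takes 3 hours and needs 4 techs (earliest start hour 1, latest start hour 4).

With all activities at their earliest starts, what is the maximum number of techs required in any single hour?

10

Early-start schedule: A@1, B@1, C@1, D@1.
Load per hour: hour 1: 10, hour 2: 9, hour 3: 7, hour 4: 3, hour 5: 0, hour 6: 0.
Peak is 10.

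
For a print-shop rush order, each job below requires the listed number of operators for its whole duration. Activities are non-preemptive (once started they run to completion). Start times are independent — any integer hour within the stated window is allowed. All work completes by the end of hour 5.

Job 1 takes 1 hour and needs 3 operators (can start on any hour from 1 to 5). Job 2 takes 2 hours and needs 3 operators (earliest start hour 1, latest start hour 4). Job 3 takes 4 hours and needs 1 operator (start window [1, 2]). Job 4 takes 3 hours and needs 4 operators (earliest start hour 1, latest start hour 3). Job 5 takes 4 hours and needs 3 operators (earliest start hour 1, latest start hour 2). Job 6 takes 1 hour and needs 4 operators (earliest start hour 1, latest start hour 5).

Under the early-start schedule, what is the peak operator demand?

18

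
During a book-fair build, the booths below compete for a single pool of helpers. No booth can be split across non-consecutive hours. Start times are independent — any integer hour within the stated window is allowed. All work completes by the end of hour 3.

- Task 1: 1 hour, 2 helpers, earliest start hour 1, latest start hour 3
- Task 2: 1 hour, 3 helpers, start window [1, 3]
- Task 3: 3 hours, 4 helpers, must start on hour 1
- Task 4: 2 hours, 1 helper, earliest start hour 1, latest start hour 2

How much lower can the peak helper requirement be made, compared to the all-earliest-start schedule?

3

Early-start peak: h1:10  h2:5  h3:4 ⇒ 10.
Leveled (Task 1@1, Task 2@3, Task 3@1, Task 4@1): h1:7  h2:5  h3:7 ⇒ 7.
Reduction 10 − 7 = 3.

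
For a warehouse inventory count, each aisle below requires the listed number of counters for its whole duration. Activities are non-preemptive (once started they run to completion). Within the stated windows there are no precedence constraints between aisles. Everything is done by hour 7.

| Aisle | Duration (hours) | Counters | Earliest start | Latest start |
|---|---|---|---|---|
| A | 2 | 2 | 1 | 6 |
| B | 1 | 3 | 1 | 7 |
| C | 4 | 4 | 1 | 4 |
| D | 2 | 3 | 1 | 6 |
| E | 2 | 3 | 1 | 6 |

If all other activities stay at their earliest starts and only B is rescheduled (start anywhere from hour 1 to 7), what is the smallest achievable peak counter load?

B@1: h1:15  h2:12  h3:4  h4:4  h5:0  h6:0  h7:0 → peak 15
B@2: h1:12  h2:15  h3:4  h4:4  h5:0  h6:0  h7:0 → peak 15
B@3: h1:12  h2:12  h3:7  h4:4  h5:0  h6:0  h7:0 → peak 12
B@4: h1:12  h2:12  h3:4  h4:7  h5:0  h6:0  h7:0 → peak 12
B@5: h1:12  h2:12  h3:4  h4:4  h5:3  h6:0  h7:0 → peak 12
B@6: h1:12  h2:12  h3:4  h4:4  h5:0  h6:3  h7:0 → peak 12
B@7: h1:12  h2:12  h3:4  h4:4  h5:0  h6:0  h7:3 → peak 12
Best is B@3, peak 12.

12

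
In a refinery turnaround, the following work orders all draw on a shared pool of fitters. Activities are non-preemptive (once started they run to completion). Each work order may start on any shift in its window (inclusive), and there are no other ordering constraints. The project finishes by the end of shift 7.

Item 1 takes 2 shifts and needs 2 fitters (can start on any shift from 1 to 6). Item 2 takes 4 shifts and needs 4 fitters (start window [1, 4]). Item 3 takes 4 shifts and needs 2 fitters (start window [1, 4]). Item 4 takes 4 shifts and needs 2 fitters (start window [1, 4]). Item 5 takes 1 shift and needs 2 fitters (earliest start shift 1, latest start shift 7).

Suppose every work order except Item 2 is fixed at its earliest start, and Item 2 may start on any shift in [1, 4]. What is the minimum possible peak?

8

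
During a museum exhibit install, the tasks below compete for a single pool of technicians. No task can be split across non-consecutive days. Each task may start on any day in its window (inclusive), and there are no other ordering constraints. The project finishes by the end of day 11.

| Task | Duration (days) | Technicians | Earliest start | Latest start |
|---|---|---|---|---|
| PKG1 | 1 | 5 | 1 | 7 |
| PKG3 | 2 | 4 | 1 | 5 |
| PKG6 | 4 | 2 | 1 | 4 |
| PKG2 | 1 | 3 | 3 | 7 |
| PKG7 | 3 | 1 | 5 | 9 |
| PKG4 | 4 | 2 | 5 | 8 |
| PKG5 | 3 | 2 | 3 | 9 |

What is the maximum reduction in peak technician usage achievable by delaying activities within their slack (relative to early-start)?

6

Early-start peak: d1:11  d2:6  d3:7  d4:4  d5:5  d6:3  d7:3  d8:2  d9:0  d10:0  d11:0 ⇒ 11.
Leveled (PKG1@1, PKG3@2, PKG6@4, PKG2@4, PKG7@5, PKG4@5, PKG5@8): d1:5  d2:4  d3:4  d4:5  d5:5  d6:5  d7:5  d8:4  d9:2  d10:2  d11:0 ⇒ 5.
Reduction 11 − 5 = 6.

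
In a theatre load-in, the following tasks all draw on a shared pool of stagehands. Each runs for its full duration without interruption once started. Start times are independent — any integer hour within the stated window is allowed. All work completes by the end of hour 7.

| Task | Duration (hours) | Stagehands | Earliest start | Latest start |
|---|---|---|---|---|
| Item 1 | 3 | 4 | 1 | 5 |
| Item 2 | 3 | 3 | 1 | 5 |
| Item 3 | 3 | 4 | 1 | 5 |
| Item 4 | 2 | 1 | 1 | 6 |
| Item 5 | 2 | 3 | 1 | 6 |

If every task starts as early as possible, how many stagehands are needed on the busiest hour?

Early-start schedule: Item 1@1, Item 2@1, Item 3@1, Item 4@1, Item 5@1.
Load per hour: hour 1: 15, hour 2: 15, hour 3: 11, hour 4: 0, hour 5: 0, hour 6: 0, hour 7: 0.
Peak is 15.

15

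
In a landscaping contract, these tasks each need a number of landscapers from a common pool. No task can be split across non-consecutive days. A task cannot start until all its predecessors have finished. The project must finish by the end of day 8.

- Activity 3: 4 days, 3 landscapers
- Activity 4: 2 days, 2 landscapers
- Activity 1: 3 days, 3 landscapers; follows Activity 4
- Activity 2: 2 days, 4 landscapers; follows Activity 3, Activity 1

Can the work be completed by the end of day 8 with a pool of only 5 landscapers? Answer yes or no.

The minimum achievable peak is 6; 5 < 6, so no feasible schedule stays within the cap.

no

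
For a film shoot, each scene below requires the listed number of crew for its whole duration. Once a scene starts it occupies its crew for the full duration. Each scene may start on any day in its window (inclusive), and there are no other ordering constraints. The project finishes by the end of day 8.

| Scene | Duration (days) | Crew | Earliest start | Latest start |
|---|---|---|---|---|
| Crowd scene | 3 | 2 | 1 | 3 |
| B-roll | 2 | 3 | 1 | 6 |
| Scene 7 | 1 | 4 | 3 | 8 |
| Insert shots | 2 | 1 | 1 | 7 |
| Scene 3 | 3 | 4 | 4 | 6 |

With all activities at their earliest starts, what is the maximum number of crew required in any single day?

6

Early-start schedule: Crowd scene@1, B-roll@1, Scene 7@3, Insert shots@1, Scene 3@4.
Load per day: day 1: 6, day 2: 6, day 3: 6, day 4: 4, day 5: 4, day 6: 4, day 7: 0, day 8: 0.
Peak is 6.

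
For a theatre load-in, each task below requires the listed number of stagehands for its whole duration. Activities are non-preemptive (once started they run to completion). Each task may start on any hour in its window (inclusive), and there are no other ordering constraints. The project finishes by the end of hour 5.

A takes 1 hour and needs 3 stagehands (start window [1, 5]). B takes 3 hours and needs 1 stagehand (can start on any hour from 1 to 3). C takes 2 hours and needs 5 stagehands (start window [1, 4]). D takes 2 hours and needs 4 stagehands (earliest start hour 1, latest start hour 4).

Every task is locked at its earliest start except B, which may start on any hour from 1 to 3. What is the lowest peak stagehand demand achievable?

12

B@1: h1:13  h2:10  h3:1  h4:0  h5:0 → peak 13
B@2: h1:12  h2:10  h3:1  h4:1  h5:0 → peak 12
B@3: h1:12  h2:9  h3:1  h4:1  h5:1 → peak 12
Best is B@2, peak 12.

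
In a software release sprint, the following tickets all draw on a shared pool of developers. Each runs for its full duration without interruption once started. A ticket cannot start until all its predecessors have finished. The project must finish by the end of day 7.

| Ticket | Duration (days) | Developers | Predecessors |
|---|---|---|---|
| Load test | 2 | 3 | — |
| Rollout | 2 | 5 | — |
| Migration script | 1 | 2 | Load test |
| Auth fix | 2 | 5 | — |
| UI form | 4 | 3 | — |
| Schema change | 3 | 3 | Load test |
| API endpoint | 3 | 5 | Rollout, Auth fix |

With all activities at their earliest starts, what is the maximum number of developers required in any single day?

Early-start schedule: Load test@1, Rollout@1, Migration script@3, Auth fix@1, UI form@1, Schema change@3, API endpoint@3.
Load per day: day 1: 16, day 2: 16, day 3: 13, day 4: 11, day 5: 8, day 6: 0, day 7: 0.
Peak is 16.

16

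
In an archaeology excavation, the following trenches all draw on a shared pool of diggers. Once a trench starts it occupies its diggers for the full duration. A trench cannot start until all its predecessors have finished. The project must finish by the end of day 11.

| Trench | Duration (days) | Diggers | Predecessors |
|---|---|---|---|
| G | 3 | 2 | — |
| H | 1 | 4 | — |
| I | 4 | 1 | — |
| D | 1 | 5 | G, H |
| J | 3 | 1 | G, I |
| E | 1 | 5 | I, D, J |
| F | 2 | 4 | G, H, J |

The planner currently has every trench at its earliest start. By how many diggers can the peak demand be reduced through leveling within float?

4

Early-start peak: d1:7  d2:3  d3:3  d4:6  d5:1  d6:1  d7:1  d8:9  d9:4  d10:0  d11:0 ⇒ 9.
Leveled (G@1, H@4, I@1, D@5, J@6, E@9, F@10): d1:3  d2:3  d3:3  d4:5  d5:5  d6:1  d7:1  d8:1  d9:5  d10:4  d11:4 ⇒ 5.
Reduction 9 − 5 = 4.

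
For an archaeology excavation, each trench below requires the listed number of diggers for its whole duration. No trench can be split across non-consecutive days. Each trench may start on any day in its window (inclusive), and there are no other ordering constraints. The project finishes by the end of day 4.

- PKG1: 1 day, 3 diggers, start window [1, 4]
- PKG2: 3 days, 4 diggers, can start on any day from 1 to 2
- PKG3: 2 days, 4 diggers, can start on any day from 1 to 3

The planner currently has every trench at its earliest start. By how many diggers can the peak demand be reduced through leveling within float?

Early-start peak: d1:11  d2:8  d3:4  d4:0 ⇒ 11.
Leveled (PKG1@1, PKG2@1, PKG3@2): d1:7  d2:8  d3:8  d4:0 ⇒ 8.
Reduction 11 − 8 = 3.

3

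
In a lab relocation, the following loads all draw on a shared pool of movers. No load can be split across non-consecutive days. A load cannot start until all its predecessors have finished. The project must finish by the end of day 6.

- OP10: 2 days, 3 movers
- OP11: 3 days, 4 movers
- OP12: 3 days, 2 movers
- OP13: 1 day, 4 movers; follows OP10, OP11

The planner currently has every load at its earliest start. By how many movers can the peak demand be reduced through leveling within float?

3

Early-start peak: d1:9  d2:9  d3:6  d4:4  d5:0  d6:0 ⇒ 9.
Leveled (OP10@1, OP11@3, OP12@1, OP13@6): d1:5  d2:5  d3:6  d4:4  d5:4  d6:4 ⇒ 6.
Reduction 9 − 6 = 3.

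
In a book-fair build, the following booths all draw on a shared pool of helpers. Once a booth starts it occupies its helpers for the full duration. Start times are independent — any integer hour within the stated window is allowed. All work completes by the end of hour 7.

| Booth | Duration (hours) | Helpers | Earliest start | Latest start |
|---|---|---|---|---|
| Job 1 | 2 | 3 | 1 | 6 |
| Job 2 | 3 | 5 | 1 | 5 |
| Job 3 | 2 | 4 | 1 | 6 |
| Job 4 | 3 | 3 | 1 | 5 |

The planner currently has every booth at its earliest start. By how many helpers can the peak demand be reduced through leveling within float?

Early-start peak: h1:15  h2:15  h3:8  h4:0  h5:0  h6:0  h7:0 ⇒ 15.
Leveled (Job 1@1, Job 2@5, Job 3@3, Job 4@1): h1:6  h2:6  h3:7  h4:4  h5:5  h6:5  h7:5 ⇒ 7.
Reduction 15 − 7 = 8.

8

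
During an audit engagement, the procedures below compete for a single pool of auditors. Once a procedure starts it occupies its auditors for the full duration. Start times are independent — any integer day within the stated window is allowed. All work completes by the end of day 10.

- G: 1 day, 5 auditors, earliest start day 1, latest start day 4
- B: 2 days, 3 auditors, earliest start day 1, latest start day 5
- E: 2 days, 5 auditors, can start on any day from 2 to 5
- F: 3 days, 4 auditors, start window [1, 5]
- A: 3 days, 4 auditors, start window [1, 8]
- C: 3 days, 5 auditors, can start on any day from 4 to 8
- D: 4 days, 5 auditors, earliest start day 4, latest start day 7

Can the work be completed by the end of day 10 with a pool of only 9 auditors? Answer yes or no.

yes

Schedule G@1, B@1, E@2, F@3, A@6, C@4, D@7: d1:8  d2:8  d3:9  d4:9  d5:9  d6:9  d7:9  d8:9  d9:5  d10:5 — peak 9 ≤ 9.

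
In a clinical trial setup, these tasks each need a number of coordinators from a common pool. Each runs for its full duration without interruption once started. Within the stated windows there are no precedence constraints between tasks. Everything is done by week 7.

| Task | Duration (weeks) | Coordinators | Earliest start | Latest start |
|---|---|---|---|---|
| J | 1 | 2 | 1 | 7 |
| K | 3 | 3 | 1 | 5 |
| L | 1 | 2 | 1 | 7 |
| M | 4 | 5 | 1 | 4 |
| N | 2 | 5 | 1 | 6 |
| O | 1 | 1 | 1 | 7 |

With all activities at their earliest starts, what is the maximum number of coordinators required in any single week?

18

Early-start schedule: J@1, K@1, L@1, M@1, N@1, O@1.
Load per week: week 1: 18, week 2: 13, week 3: 8, week 4: 5, week 5: 0, week 6: 0, week 7: 0.
Peak is 18.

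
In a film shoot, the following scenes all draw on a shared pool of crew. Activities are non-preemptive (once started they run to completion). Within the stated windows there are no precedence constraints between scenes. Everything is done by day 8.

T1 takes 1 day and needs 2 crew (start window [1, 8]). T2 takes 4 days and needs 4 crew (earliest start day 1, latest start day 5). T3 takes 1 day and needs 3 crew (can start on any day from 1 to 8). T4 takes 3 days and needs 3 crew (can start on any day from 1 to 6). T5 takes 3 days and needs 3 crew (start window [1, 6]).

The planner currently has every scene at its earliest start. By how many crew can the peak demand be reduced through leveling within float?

Early-start peak: d1:15  d2:10  d3:10  d4:4  d5:0  d6:0  d7:0  d8:0 ⇒ 15.
Leveled (T1@1, T2@1, T3@5, T4@5, T5@6): d1:6  d2:4  d3:4  d4:4  d5:6  d6:6  d7:6  d8:3 ⇒ 6.
Reduction 15 − 6 = 9.

9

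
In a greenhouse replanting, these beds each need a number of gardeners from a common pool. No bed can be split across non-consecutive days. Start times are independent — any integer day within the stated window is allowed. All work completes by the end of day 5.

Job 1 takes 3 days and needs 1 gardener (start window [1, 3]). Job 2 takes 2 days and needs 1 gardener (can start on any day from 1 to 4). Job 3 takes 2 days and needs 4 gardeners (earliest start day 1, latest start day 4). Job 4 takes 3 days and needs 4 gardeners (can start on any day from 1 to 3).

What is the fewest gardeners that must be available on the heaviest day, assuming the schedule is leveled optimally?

5

Early-start (Job 1@1, Job 2@1, Job 3@1, Job 4@1) gives peak 10: d1:10  d2:10  d3:5  d4:0  d5:0.
Shift Job 2→4, Job 4→3.
Schedule Job 1@1, Job 2@4, Job 3@1, Job 4@3: d1:5  d2:5  d3:5  d4:5  d5:5 — peak 5.
Total gardener-days = 25 over 5 days ⇒ peak ≥ ⌈25/5⌉ = 5, so 5 is optimal.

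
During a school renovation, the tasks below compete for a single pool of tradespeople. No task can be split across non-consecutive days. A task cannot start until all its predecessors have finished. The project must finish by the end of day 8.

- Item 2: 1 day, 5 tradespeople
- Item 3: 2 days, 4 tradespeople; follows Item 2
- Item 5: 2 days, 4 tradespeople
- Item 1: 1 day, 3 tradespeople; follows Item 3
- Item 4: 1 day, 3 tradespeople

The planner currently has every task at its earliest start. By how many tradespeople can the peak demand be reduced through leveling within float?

7

Early-start peak: d1:12  d2:8  d3:4  d4:3  d5:0  d6:0  d7:0  d8:0 ⇒ 12.
Leveled (Item 2@1, Item 3@2, Item 5@4, Item 1@6, Item 4@7): d1:5  d2:4  d3:4  d4:4  d5:4  d6:3  d7:3  d8:0 ⇒ 5.
Reduction 12 − 5 = 7.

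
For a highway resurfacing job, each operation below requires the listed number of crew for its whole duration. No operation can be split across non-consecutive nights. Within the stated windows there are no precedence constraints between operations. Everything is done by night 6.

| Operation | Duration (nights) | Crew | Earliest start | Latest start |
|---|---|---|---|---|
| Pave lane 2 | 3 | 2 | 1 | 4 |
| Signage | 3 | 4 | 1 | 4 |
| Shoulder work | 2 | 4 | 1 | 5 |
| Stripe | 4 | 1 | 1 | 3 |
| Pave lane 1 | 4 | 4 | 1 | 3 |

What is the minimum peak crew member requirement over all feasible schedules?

9

Early-start (Pave lane 2@1, Signage@1, Shoulder work@1, Stripe@1, Pave lane 1@1) gives peak 15: n1:15  n2:15  n3:11  n4:5  n5:0  n6:0.
Shift Signage→4, Pave lane 1→3.
Schedule Pave lane 2@1, Signage@4, Shoulder work@1, Stripe@1, Pave lane 1@3: n1:7  n2:7  n3:7  n4:9  n5:8  n6:8 — peak 9.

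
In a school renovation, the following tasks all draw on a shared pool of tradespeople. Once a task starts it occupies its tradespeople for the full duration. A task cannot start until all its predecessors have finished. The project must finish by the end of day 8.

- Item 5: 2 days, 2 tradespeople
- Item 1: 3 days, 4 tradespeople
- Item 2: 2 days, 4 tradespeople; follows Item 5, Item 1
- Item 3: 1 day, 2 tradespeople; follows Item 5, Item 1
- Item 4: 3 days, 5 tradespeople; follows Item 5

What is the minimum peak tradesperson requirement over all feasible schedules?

Early-start (Item 5@1, Item 1@1, Item 2@4, Item 3@4, Item 4@3) gives peak 11: d1:6  d2:6  d3:9  d4:11  d5:9  d6:0  d7:0  d8:0.
Shift Item 4→6.
Schedule Item 5@1, Item 1@1, Item 2@4, Item 3@4, Item 4@6: d1:6  d2:6  d3:4  d4:6  d5:4  d6:5  d7:5  d8:5 — peak 6.
Total tradesperson-days = 41 over 8 days ⇒ peak ≥ ⌈41/8⌉ = 6, so 6 is optimal.

6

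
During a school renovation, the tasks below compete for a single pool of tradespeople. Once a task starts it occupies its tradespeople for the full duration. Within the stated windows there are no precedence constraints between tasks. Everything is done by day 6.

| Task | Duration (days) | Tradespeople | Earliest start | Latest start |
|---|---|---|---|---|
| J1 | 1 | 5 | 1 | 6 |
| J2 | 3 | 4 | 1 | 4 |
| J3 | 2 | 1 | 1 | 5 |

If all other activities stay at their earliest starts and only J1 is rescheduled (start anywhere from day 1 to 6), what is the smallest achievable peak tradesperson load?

5

J1@1: d1:10  d2:5  d3:4  d4:0  d5:0  d6:0 → peak 10
J1@2: d1:5  d2:10  d3:4  d4:0  d5:0  d6:0 → peak 10
J1@3: d1:5  d2:5  d3:9  d4:0  d5:0  d6:0 → peak 9
J1@4: d1:5  d2:5  d3:4  d4:5  d5:0  d6:0 → peak 5
J1@5: d1:5  d2:5  d3:4  d4:0  d5:5  d6:0 → peak 5
J1@6: d1:5  d2:5  d3:4  d4:0  d5:0  d6:5 → peak 5
Best is J1@4, peak 5.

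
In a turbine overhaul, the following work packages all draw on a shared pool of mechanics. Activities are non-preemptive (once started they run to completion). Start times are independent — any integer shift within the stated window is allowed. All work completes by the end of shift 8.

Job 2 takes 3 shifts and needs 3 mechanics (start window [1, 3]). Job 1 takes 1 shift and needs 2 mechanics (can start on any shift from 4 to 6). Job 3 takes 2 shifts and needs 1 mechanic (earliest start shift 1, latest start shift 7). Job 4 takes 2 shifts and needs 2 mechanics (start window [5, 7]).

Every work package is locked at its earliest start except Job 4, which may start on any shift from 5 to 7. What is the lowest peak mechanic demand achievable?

Job 4@5: s1:4  s2:4  s3:3  s4:2  s5:2  s6:2  s7:0  s8:0 → peak 4
Job 4@6: s1:4  s2:4  s3:3  s4:2  s5:0  s6:2  s7:2  s8:0 → peak 4
Job 4@7: s1:4  s2:4  s3:3  s4:2  s5:0  s6:0  s7:2  s8:2 → peak 4
Best is Job 4@5, peak 4.

4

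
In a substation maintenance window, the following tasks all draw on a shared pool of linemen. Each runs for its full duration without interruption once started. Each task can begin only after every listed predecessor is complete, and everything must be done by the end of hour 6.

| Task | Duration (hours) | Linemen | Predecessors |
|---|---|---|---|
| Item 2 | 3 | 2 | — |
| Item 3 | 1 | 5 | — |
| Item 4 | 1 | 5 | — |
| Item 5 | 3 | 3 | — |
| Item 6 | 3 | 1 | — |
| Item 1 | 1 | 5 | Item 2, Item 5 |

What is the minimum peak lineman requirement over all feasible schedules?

Early-start (Item 2@1, Item 3@1, Item 4@1, Item 5@1, Item 6@1, Item 1@4) gives peak 16: h1:16  h2:6  h3:6  h4:5  h5:0  h6:0.
Shift Item 3→4, Item 4→5, Item 1→6.
Schedule Item 2@1, Item 3@4, Item 4@5, Item 5@1, Item 6@1, Item 1@6: h1:6  h2:6  h3:6  h4:5  h5:5  h6:5 — peak 6.
Total lineman-hours = 33 over 6 hours ⇒ peak ≥ ⌈33/6⌉ = 6, so 6 is optimal.

6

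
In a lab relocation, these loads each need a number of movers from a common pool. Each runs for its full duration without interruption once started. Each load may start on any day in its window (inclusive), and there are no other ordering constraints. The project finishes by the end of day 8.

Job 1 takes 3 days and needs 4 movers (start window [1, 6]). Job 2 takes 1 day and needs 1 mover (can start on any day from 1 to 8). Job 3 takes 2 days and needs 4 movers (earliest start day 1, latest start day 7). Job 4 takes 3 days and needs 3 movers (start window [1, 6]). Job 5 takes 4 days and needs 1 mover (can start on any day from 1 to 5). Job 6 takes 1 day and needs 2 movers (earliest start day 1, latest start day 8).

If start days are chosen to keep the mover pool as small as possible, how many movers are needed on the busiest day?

5

Early-start (Job 1@1, Job 2@1, Job 3@1, Job 4@1, Job 5@1, Job 6@1) gives peak 15: d1:15  d2:12  d3:8  d4:1  d5:0  d6:0  d7:0  d8:0.
Shift Job 3→4, Job 4→6, Job 5→2, Job 6→6.
Schedule Job 1@1, Job 2@1, Job 3@4, Job 4@6, Job 5@2, Job 6@6: d1:5  d2:5  d3:5  d4:5  d5:5  d6:5  d7:3  d8:3 — peak 5.
Total mover-days = 36 over 8 days ⇒ peak ≥ ⌈36/8⌉ = 5, so 5 is optimal.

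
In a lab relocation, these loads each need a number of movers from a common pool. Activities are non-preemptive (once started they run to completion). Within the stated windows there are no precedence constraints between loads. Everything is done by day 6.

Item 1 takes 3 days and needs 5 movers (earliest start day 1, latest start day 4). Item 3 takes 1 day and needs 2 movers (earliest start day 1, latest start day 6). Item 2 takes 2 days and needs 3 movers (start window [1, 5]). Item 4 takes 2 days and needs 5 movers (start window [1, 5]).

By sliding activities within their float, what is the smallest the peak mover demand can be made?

Early-start (Item 1@1, Item 3@1, Item 2@1, Item 4@1) gives peak 15: d1:15  d2:13  d3:5  d4:0  d5:0  d6:0.
Shift Item 2→2, Item 4→4.
Schedule Item 1@1, Item 3@1, Item 2@2, Item 4@4: d1:7  d2:8  d3:8  d4:5  d5:5  d6:0 — peak 8.

8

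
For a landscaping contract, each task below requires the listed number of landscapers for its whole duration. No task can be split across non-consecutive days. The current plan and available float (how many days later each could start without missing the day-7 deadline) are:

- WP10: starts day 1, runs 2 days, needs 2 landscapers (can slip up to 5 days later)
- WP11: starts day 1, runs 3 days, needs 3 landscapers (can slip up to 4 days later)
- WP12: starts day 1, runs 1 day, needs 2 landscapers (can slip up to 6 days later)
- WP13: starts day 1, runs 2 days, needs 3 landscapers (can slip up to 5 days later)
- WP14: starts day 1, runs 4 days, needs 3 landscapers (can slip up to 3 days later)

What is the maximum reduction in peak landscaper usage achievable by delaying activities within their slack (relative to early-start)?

Early-start peak: d1:13  d2:11  d3:6  d4:3  d5:0  d6:0  d7:0 ⇒ 13.
Leveled (WP10@1, WP11@1, WP12@3, WP13@4, WP14@4): d1:5  d2:5  d3:5  d4:6  d5:6  d6:3  d7:3 ⇒ 6.
Reduction 13 − 6 = 7.

7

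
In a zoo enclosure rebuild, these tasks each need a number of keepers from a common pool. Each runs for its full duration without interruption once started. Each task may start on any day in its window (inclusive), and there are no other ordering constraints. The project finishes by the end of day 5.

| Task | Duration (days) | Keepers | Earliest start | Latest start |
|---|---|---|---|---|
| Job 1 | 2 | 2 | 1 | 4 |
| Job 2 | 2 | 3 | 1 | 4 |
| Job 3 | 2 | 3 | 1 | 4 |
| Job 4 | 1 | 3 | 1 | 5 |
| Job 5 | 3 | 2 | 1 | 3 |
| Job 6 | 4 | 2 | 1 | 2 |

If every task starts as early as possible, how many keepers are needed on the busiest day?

Early-start schedule: Job 1@1, Job 2@1, Job 3@1, Job 4@1, Job 5@1, Job 6@1.
Load per day: day 1: 15, day 2: 12, day 3: 4, day 4: 2, day 5: 0.
Peak is 15.

15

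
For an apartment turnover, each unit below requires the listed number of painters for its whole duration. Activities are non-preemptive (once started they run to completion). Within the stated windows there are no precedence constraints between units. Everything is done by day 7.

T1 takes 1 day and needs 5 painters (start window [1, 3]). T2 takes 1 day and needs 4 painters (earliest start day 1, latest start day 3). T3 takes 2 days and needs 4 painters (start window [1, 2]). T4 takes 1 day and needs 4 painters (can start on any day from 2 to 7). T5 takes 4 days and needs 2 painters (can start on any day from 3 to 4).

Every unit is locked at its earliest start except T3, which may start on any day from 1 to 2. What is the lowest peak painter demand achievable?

9

T3@1: d1:13  d2:8  d3:2  d4:2  d5:2  d6:2  d7:0 → peak 13
T3@2: d1:9  d2:8  d3:6  d4:2  d5:2  d6:2  d7:0 → peak 9
Best is T3@2, peak 9.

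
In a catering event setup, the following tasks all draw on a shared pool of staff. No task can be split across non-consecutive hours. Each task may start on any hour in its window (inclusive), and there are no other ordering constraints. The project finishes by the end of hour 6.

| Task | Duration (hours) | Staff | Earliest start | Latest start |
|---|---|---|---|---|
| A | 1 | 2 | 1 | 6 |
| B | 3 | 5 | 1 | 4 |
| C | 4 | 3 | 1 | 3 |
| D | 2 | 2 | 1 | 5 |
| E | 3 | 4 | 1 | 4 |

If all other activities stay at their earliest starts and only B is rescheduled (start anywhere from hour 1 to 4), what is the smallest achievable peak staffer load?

B@1: h1:16  h2:14  h3:12  h4:3  h5:0  h6:0 → peak 16
B@2: h1:11  h2:14  h3:12  h4:8  h5:0  h6:0 → peak 14
B@3: h1:11  h2:9  h3:12  h4:8  h5:5  h6:0 → peak 12
B@4: h1:11  h2:9  h3:7  h4:8  h5:5  h6:5 → peak 11
Best is B@4, peak 11.

11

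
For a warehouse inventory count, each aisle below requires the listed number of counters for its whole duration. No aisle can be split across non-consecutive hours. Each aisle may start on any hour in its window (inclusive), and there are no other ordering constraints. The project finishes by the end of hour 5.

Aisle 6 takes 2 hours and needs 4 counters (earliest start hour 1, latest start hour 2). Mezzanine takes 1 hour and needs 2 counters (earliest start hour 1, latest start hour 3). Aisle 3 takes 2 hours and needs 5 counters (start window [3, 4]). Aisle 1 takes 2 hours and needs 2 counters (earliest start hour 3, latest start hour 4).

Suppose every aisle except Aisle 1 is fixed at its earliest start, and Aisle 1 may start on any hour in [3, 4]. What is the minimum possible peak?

Aisle 1@3: h1:6  h2:4  h3:7  h4:7  h5:0 → peak 7
Aisle 1@4: h1:6  h2:4  h3:5  h4:7  h5:2 → peak 7
Best is Aisle 1@3, peak 7.

7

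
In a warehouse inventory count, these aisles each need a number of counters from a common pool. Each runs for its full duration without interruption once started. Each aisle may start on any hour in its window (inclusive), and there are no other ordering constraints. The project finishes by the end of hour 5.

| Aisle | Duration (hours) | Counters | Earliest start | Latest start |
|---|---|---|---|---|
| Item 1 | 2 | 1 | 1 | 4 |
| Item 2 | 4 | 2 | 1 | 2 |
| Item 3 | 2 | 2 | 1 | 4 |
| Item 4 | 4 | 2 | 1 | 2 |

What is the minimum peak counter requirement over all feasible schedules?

Early-start (Item 1@1, Item 2@1, Item 3@1, Item 4@1) gives peak 7: h1:7  h2:7  h3:4  h4:4  h5:0.
Shift Item 3→3.
Schedule Item 1@1, Item 2@1, Item 3@3, Item 4@1: h1:5  h2:5  h3:6  h4:6  h5:0 — peak 6.

6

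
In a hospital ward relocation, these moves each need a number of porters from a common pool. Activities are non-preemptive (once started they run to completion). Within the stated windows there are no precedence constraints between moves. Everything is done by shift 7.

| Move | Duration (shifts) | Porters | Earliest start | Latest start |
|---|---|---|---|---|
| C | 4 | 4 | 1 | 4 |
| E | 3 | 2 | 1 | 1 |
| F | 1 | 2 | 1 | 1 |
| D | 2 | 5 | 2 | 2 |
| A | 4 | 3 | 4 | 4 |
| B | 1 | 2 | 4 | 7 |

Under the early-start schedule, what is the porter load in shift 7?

At early start, shift 7 has: A.
Demand: 3 = 3.

3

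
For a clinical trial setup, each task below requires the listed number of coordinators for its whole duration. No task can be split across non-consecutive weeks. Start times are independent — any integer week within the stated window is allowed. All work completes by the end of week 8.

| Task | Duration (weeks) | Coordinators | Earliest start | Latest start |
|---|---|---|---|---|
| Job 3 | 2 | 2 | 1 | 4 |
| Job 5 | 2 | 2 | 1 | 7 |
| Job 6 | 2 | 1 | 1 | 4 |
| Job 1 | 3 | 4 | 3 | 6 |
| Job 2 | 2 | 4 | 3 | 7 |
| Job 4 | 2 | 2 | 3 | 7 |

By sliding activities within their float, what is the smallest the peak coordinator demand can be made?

Early-start (Job 3@1, Job 5@1, Job 6@1, Job 1@3, Job 2@3, Job 4@3) gives peak 10: w1:5  w2:5  w3:10  w4:10  w5:4  w6:0  w7:0  w8:0.
Shift Job 2→6.
Schedule Job 3@1, Job 5@1, Job 6@1, Job 1@3, Job 2@6, Job 4@3: w1:5  w2:5  w3:6  w4:6  w5:4  w6:4  w7:4  w8:0 — peak 6.

6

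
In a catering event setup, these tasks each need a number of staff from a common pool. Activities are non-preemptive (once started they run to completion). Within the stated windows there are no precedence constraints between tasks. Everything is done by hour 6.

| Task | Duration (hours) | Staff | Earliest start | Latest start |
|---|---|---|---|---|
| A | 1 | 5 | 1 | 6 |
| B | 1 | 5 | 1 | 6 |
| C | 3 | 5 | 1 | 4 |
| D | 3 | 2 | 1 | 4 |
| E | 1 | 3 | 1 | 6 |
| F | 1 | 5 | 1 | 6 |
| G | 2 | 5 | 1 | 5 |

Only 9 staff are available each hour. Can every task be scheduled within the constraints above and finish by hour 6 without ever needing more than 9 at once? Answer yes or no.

The minimum achievable peak is 10; 9 < 10, so no feasible schedule stays within the cap.

no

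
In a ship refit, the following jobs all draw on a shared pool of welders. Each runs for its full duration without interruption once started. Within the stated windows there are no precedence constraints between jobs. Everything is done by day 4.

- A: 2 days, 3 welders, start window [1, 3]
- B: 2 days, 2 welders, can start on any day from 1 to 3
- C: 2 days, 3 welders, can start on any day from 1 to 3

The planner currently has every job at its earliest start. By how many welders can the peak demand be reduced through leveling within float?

3

Early-start peak: d1:8  d2:8  d3:0  d4:0 ⇒ 8.
Leveled (A@1, B@1, C@3): d1:5  d2:5  d3:3  d4:3 ⇒ 5.
Reduction 8 − 5 = 3.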